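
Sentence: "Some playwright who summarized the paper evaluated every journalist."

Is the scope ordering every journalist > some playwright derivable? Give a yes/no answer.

Yes

Although the sentence contains a relative clause (*who summarized the paper*), *every journalist* is outside it, in the matrix VP.
With no island boundary between them, the object can take inverse scope over the subject via ordinary QR within the clause.
Both orderings are possible: *some playwright* > *every journalist* and *every journalist* > *some playwright*.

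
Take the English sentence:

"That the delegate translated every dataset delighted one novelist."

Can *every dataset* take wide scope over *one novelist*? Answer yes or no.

*every dataset* is embedded in the sentential subject *that the delegate translated every dataset*.
Clausal subjects are scope islands; QR from inside the subject into the matrix is barred.
The ordering *every dataset* > *one novelist* is therefore underivable.

No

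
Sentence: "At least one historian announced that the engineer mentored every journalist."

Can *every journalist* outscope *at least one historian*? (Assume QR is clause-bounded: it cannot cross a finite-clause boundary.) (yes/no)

The target quantifier *every journalist* is part of the finite complement clause *that the engineer mentored every journalist*.
QR is clause-bounded, so the finite complement is a scope island for the embedded quantifier.
So *every journalist* cannot raise high enough to outscope *at least one historian*; only the surface ordering *at least one historian* > *every journalist* is available.

No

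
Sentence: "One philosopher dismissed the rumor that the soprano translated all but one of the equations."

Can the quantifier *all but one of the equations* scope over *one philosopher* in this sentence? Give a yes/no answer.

The target quantifier *all but one of the equations* is part of the complex NP *the rumor that the soprano translated all but one of the equations*.
Noun-complement clauses are scope islands (the Complex NP Constraint): a quantifier inside one cannot scope into the matrix.
*all but one of the equations* > *one philosopher* would require crossing that boundary, which is illicit.

No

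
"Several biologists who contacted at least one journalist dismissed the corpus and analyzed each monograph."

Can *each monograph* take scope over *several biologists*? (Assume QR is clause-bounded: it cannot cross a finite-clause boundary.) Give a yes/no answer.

No

The DP *each monograph* is contained in one conjunct of the coordinate structure (*analyzed each monograph*).
QR out of a conjunct would have to apply non-ATB, which the CSC forbids.
So the wide-scope reading for *each monograph* is blocked.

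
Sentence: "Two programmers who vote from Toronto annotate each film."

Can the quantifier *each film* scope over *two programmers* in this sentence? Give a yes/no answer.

Although the sentence contains a relative clause (*who vote from Toronto*), *each film* is outside it, in the matrix VP.
Nothing blocks QR of the lower DP to a position above the higher one, so inverse scope is available.

Yes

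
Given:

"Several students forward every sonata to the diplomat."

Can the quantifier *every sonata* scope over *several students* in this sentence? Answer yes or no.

Both DPs are arguments of the same predicate; there is no clause or island boundary between them.
Clause-internal QR can adjoin the lower DP above the subject, yielding the inverse reading.
The sentence is scopally ambiguous between *several students* > *every sonata* and *every sonata* > *several students*.

Yes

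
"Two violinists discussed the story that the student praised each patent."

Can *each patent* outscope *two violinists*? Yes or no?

No

The DP *each patent* is contained in the complex NP *the story that the student praised each patent*.
A that-clause complement to a noun is an island; QR cannot cross the NP boundary.
So *each patent* cannot raise to a position above *two violinists*.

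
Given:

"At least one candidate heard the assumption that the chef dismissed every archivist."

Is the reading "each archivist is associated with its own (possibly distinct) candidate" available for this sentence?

No

The described interpretation is the *every archivist* > *at least one candidate* scoping.
*every archivist* is embedded in the complex NP *the assumption that the chef dismissed every archivist*.
The complex NP is opaque for QR — the quantifier is frozen inside the noun's complement.
Hence only narrow scope for *every archivist* (under *at least one candidate*) survives.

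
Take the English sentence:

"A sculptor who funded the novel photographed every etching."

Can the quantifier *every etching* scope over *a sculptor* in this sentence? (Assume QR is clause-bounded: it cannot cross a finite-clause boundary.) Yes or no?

Yes

*every etching* is a matrix argument; only *a sculptor* is modified by the relative clause *who funded the novel*, so the RC island is irrelevant to the target quantifier.
Since no island is crossed, the inverse ordering is licensed alongside surface scope.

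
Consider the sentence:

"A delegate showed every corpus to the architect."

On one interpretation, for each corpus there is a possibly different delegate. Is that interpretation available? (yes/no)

The paraphrase describes the scope ordering *every corpus* > *a delegate*.
*every corpus* and *a delegate* are in the same minimal clause.
Ordinary QR to a clause-peripheral position gives the wide-scope LF for the lower DP.

Yes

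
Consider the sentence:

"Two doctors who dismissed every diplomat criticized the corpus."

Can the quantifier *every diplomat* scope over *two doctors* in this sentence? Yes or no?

The target quantifier *every diplomat* is part of the relative clause *who dismissed every diplomat*.
Relative clauses block scope extraction: QR cannot target a position outside the modified NP.
Hence only narrow scope for *every diplomat* (under *two doctors*) survives.

No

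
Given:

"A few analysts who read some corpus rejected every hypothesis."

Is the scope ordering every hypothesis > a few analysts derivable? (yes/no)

The RC *who read some corpus* is an island, but *every hypothesis* is not inside it — it is the matrix object, a clausemate of *a few analysts*.
Nothing blocks QR of the lower DP to a position above the higher one, so inverse scope is available.

Yes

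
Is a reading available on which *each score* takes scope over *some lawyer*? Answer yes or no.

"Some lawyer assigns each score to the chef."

*some lawyer* and *each score* are co-arguments of the matrix verb, with nothing but a clause-internal boundary between them.
Nothing blocks QR of the lower DP to a position above the higher one, so inverse scope is available.

Yes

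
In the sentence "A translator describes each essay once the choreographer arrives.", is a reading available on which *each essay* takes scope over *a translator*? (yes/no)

Although there is an adjunct clause, *each essay* is in the main clause, not inside the adjunct.
With no island boundary between them, the object can take inverse scope over the subject via ordinary QR within the clause.
The sentence is scopally ambiguous between *a translator* > *each essay* and *each essay* > *a translator*.

Yes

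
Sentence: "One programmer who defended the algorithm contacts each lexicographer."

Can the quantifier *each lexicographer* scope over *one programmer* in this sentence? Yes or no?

*each lexicographer* sits in the matrix clause, not in the relative clause on *one programmer*.
Nothing blocks QR of the lower DP to a position above the higher one, so inverse scope is available.
Both orderings are possible: *one programmer* > *each lexicographer* and *each lexicographer* > *one programmer*.

Yes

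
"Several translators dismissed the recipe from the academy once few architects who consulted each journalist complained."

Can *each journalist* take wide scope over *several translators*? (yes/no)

No

Structurally, *each journalist* is inside the relative clause *who consulted each journalist*, which is itself inside the adjunct *once few architects who consulted each journalist complained*.
Nested islands: the RC island is itself inside an adjunct island, so wide scope is doubly excluded.
So *each journalist* cannot raise to a position above *several translators*.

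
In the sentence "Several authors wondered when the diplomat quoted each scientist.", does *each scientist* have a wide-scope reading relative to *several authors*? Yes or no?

No

Structurally, *each scientist* is inside the embedded question *when the diplomat quoted each scientist*.
An indirect question is a wh-island; the filled [Spec,CP] blocks QR across the CP edge.
Hence only narrow scope for *each scientist* (under *several authors*) survives.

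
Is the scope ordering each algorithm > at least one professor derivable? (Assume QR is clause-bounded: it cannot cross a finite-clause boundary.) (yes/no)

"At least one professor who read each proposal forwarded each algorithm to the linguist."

Yes

Although the sentence contains a relative clause (*who read each proposal*), *each algorithm* is outside it, in the matrix VP.
Ordinary QR to a clause-peripheral position gives the wide-scope LF for the lower DP.
Both orderings are possible: *at least one professor* > *each algorithm* and *each algorithm* > *at least one professor*.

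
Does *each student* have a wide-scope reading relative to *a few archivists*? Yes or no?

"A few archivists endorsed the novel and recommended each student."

No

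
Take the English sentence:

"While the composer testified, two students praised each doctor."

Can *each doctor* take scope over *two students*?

Yes

Neither queried DP is inside the adjunct, so the adjunct-island constraint does not apply.
Nothing blocks QR of the lower DP to a position above the higher one, so inverse scope is available.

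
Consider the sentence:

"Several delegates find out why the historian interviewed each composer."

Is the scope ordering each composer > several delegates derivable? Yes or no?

*each composer* sits inside the embedded question *why the historian interviewed each composer*.
Embedded wh-clauses are opaque for QR, so the quantifier stays inside the question.
There is no licit LF on which *each composer* c-commands *several delegates*.

No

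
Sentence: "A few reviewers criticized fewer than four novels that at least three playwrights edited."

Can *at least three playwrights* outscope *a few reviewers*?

*at least three playwrights* sits inside the relative clause *that at least three playwrights edited* modifying *fewer than four novels*.
Quantifiers inside a relative clause are trapped there; the RC boundary blocks QR.
There is no licit LF on which *at least three playwrights* c-commands *a few reviewers*.

No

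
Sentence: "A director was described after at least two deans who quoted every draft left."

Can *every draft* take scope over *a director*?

*every draft* is embedded in the relative clause *who quoted every draft*, which is itself inside the adjunct *after at least two deans who quoted every draft left*.
Two island boundaries intervene — the relative clause and the adjunct. Either alone would block QR.
*every draft* is confined to the island and cannot take scope over *a director*.

No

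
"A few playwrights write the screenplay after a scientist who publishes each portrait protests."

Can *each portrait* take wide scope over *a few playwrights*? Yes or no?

No

The target quantifier *each portrait* is part of the relative clause *who publishes each portrait*, which is itself inside the adjunct *after a scientist who publishes each portrait protests*.
Two island boundaries intervene — the relative clause and the adjunct. Either alone would block QR.
*each portrait* > *a few playwrights* would require crossing that boundary, which is illicit.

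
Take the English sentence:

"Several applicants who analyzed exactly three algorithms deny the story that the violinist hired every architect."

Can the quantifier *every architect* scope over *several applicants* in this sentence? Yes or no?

*every architect* is embedded in the complex NP *the story that the violinist hired every architect*.
The complex NP is opaque for QR — the quantifier is frozen inside the noun's complement.
*every architect* > *several applicants* would require crossing that boundary, which is illicit.

No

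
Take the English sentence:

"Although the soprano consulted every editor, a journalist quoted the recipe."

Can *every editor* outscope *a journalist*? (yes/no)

The DP *every editor* is contained in the adjunct clause *although the soprano consulted every editor*.
Scope out of an adjunct clause is unavailable: QR respects the adjunct-island constraint.
The ordering *every editor* > *a journalist* is therefore underivable.

No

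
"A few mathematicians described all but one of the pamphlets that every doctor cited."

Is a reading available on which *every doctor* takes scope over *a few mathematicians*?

The DP *every doctor* is contained in the relative clause *that every doctor cited* modifying *all but one of the pamphlets*.
The relative clause forms an island for QR, so the quantifier is confined to the head noun's restrictor.
The inverse ordering *every doctor* > *a few mathematicians* is therefore underivable.

No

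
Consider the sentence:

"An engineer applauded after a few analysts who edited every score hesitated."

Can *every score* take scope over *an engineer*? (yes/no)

No

The target quantifier *every score* is part of the relative clause *who edited every score*, which is itself inside the adjunct *after a few analysts who edited every score hesitated*.
The quantifier would have to escape first the RC and then the adjunct — two independent island violations.
*every score* > *an engineer* would require crossing that boundary, which is illicit.
(Only the surface reading survives: one fixed engineer with respect to all the relevant scores.)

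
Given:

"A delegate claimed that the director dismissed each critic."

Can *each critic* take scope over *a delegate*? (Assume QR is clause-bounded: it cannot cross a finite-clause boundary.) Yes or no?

No

*each critic* sits inside the finite complement clause *that the director dismissed each critic*.
Given the clause-boundedness assumption, QR cannot cross the finite CP into the matrix.
So *each critic* cannot raise high enough to outscope *a delegate*; only the surface ordering *a delegate* > *each critic* is available.
(Only the surface reading survives: one fixed delegate with respect to all the relevant critics.)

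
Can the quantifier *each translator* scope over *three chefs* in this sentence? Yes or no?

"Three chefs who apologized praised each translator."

Yes

*each translator* sits in the matrix clause, not in the relative clause on *three chefs*.
Clause-internal QR can adjoin the lower DP above the subject, yielding the inverse reading.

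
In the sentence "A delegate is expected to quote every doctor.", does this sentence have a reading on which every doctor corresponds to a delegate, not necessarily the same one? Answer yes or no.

The described interpretation is the *every doctor* > *a delegate* scoping.
*every doctor* is inside a raising infinitive, which is transparent to QR (no CP barrier), so it behaves as a matrix argument.
With no island boundary between them, the object can take inverse scope over the subject via ordinary QR within the clause.

Yes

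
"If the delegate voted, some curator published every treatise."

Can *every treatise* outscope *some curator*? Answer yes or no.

*every treatise* is a matrix argument; the adjunct is an island but the target quantifier is outside it.
With no island boundary between them, the object can take inverse scope over the subject via ordinary QR within the clause.
Both orderings are possible: *some curator* > *every treatise* and *every treatise* > *some curator*.

Yes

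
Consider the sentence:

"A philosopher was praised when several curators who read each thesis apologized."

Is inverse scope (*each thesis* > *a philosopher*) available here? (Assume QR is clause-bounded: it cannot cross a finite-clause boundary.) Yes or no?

No

*each thesis* sits inside the relative clause *who read each thesis*, which is itself inside the adjunct *when several curators who read each thesis apologized*.
Nested islands: the RC island is itself inside an adjunct island, so wide scope is doubly excluded.
So the wide-scope reading for *each thesis* is blocked.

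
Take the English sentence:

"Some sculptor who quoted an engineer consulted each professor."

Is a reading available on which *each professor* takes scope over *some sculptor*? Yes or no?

Yes

The RC *who quoted an engineer* is an island, but *each professor* is not inside it — it is the matrix object, a clausemate of *some sculptor*.
Ordinary QR to a clause-peripheral position gives the wide-scope LF for the lower DP.
So *each professor* > *some sculptor* is among the available readings.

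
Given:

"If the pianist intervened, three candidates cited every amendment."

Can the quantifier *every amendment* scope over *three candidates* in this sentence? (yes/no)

Yes

Although there is an adjunct clause, *every amendment* is in the main clause, not inside the adjunct.
QR within a single clause is free, so the lower quantifier may take scope over the higher one.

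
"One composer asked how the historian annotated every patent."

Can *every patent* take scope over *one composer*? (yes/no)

The DP *every patent* is contained in the embedded question *how the historian annotated every patent*.
An indirect question is a wh-island; the filled [Spec,CP] blocks QR across the CP edge.
The inverse ordering *every patent* > *one composer* is therefore underivable.

No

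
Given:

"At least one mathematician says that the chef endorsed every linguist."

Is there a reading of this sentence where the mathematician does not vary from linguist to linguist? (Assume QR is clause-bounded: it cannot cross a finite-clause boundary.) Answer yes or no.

Yes

The paraphrase describes the scope ordering *at least one mathematician* > *every linguist*.
Nothing needs to raise for *at least one mathematician* > *every linguist*, so no island constraint is at stake.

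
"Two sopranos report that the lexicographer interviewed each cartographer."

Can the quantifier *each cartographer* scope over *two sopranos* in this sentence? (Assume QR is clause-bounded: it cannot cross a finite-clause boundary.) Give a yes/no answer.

No

*each cartographer* is embedded in the finite complement clause *that the lexicographer interviewed each cartographer*.
Under clause-bounded QR, a quantifier in an embedded finite clause cannot raise into the matrix clause.
*each cartographer* is confined to the island and cannot take scope over *two sopranos*.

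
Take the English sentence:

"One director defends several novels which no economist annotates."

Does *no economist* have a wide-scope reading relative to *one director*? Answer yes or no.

No

*no economist* occurs within the relative clause *which no economist annotates* modifying *several novels*.
Relative clauses block scope extraction: QR cannot target a position outside the modified NP.
*no economist* > *one director* would require crossing that boundary, which is illicit.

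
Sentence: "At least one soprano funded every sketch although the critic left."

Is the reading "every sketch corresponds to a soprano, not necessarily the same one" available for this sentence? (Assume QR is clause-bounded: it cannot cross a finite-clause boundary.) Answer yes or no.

Yes

The paraphrase describes the scope ordering *every sketch* > *at least one soprano*.
The adjunct clause does not contain *every sketch*, which is the matrix object.
QR within a single clause is free, so the lower quantifier may take scope over the higher one.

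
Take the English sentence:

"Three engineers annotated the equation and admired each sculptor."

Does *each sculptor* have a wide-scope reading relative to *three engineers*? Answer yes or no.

No

*each sculptor* is embedded in one conjunct of the coordinate structure (*admired each sculptor*).
The Coordinate Structure Constraint blocks movement (including QR) out of a single conjunct.
Hence only narrow scope for *each sculptor* (under *three engineers*) survives.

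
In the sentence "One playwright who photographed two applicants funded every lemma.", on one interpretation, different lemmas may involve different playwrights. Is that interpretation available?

Yes

The paraphrase describes the scope ordering *every lemma* > *one playwright*.
The relative clause *who photographed two applicants* modifies *one playwright*, but *every lemma* is not inside that relative clause — it is an argument of the matrix verb.
QR within a single clause is free, so the lower quantifier may take scope over the higher one.
The sentence is scopally ambiguous between *one playwright* > *every lemma* and *every lemma* > *one playwright*.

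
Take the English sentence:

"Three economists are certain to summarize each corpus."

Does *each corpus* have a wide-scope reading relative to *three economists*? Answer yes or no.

Yes

Raising constructions are monoclausal for scope purposes; *each corpus* is not separated from *three economists* by any island.
QR within a single clause is free, so the lower quantifier may take scope over the higher one.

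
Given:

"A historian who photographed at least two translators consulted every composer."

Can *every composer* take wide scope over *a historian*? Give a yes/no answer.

Yes

*every composer* is a matrix argument; only *a historian* is modified by the relative clause *who photographed at least two translators*, so the RC island is irrelevant to the target quantifier.
No island intervenes, so both surface and inverse scope are derivable.
Both orderings are possible: *a historian* > *every composer* and *every composer* > *a historian*.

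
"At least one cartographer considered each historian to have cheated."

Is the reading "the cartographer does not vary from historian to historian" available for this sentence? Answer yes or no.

Yes

This is the *at least one cartographer* > *each historian* reading.
That is the surface-scope ordering, which is always one of the available readings — island constraints only ever restrict inverse scope.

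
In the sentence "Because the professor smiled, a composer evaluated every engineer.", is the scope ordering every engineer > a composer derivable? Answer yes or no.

Yes

The adjunct clause does not contain *every engineer*, which is the matrix object.
With no island boundary between them, the object can take inverse scope over the subject via ordinary QR within the clause.
The sentence is scopally ambiguous between *a composer* > *every engineer* and *every engineer* > *a composer*.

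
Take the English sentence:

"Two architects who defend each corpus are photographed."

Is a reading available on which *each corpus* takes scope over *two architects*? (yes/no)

No

*each corpus* sits inside the relative clause *who defend each corpus*.
The relative clause forms an island for QR, so the quantifier is confined to the head noun's restrictor.
There is no licit LF on which *each corpus* c-commands *two architects*.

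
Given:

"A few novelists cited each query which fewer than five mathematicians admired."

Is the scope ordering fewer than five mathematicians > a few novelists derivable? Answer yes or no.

No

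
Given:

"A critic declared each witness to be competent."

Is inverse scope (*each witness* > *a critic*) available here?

This is an ECM construction: *each witness* is the infinitival subject, Case-marked by the matrix verb, and the infinitive is transparent for QR.
Ordinary QR to a clause-peripheral position gives the wide-scope LF for the lower DP.

Yes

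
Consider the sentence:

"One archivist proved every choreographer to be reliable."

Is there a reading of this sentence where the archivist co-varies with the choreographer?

That reading corresponds to *every choreographer* > *one archivist*.
ECM infinitives lack a CP barrier, so *every choreographer* can QR over the matrix subject *one archivist*.
Since no island is crossed, the inverse ordering is licensed alongside surface scope.
The sentence is scopally ambiguous between *one archivist* > *every choreographer* and *every choreographer* > *one archivist*.

Yes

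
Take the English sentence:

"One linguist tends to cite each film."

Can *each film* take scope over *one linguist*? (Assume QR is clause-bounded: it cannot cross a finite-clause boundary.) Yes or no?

Yes

*each film* is inside a raising infinitive, which is transparent to QR (no CP barrier), so it behaves as a matrix argument.
With no island boundary between them, the object can take inverse scope over the subject via ordinary QR within the clause.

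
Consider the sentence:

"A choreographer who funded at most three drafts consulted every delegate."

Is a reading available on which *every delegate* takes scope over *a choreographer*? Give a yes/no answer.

Although the sentence contains a relative clause (*who funded at most three drafts*), *every delegate* is outside it, in the matrix VP.
With no island boundary between them, the object can take inverse scope over the subject via ordinary QR within the clause.

Yes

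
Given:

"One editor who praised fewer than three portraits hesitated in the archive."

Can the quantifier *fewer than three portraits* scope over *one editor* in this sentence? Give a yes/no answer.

No

The DP *fewer than three portraits* is contained in the relative clause *who praised fewer than three portraits*.
QR out of a relative clause is ruled out by the relative-clause island constraint.
So *fewer than three portraits* cannot raise to a position above *one editor*.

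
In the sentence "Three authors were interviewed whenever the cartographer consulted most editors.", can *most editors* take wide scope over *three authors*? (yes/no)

The DP *most editors* is contained in the adjunct clause *whenever the cartographer consulted most editors*.
Since the clause is an adjunct (not a complement), the Adjunct Condition blocks QR across its edge.
So the wide-scope reading for *most editors* is blocked.

No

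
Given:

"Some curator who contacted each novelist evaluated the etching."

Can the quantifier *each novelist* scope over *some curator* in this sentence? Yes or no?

No

Structurally, *each novelist* is inside the relative clause *who contacted each novelist*.
Quantifiers inside a relative clause are trapped there; the RC boundary blocks QR.
So the wide-scope reading for *each novelist* is blocked.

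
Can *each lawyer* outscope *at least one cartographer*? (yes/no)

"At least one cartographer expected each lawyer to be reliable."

Yes

*each lawyer* is an ECM subject; ECM complements are not islands, and the embedded quantifier may take matrix scope.
Clause-internal QR can adjoin the lower DP above the subject, yielding the inverse reading.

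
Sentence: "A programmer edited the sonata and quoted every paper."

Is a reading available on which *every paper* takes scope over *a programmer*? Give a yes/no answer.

No

The DP *every paper* is contained in one conjunct of the coordinate structure (*quoted every paper*).
Coordinate structures are islands for non-across-the-board movement, QR included.
So *every paper* cannot raise high enough to outscope *a programmer*; only the surface ordering *a programmer* > *every paper* is available.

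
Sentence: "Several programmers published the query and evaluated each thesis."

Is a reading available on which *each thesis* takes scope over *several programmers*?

*each thesis* is embedded in one conjunct of the coordinate structure (*evaluated each thesis*).
QR out of a conjunct would have to apply non-ATB, which the CSC forbids.
Hence only narrow scope for *each thesis* (under *several programmers*) survives.

No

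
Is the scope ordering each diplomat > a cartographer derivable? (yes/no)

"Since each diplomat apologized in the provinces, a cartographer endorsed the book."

No

*each diplomat* occurs within the adjunct clause *since each diplomat apologized in the provinces*.
Adjunct clauses are scope islands: a quantifier inside an adjunct cannot raise into the matrix clause.
*each diplomat* is confined to the island and cannot take scope over *a cartographer*.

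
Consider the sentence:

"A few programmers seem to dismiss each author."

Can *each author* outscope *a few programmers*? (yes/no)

Infinitival complements of raising predicates do not block QR; *each author* and *a few programmers* are effectively clausemates.
Clause-internal QR can adjoin the lower DP above the subject, yielding the inverse reading.
Both orderings are possible: *a few programmers* > *each author* and *each author* > *a few programmers*.

Yes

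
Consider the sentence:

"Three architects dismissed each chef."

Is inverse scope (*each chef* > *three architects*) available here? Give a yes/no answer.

*each chef* and *three architects* are in the same minimal clause.
Ordinary QR to a clause-peripheral position gives the wide-scope LF for the lower DP.
So *each chef* > *three architects* is among the available readings.

Yes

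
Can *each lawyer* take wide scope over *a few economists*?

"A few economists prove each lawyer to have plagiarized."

This is an ECM construction: *each lawyer* is the infinitival subject, Case-marked by the matrix verb, and the infinitive is transparent for QR.
No island intervenes, so both surface and inverse scope are derivable.

Yes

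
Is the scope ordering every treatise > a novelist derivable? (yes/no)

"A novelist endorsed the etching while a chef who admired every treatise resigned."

The DP *every treatise* is contained in the relative clause *who admired every treatise*, which is itself inside the adjunct *while a chef who admired every treatise resigned*.
Nested islands: the RC island is itself inside an adjunct island, so wide scope is doubly excluded.
So *every treatise* cannot raise high enough to outscope *a novelist*; only the surface ordering *a novelist* > *every treatise* is available.

No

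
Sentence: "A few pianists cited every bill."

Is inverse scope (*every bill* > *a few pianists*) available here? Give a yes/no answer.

Yes

*every bill* is the matrix object and *a few pianists* the matrix subject; the two are clausemates.
Nothing blocks QR of the lower DP to a position above the higher one, so inverse scope is available.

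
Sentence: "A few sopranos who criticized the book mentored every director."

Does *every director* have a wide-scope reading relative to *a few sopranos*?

Although the sentence contains a relative clause (*who criticized the book*), *every director* is outside it, in the matrix VP.
Ordinary QR to a clause-peripheral position gives the wide-scope LF for the lower DP.

Yes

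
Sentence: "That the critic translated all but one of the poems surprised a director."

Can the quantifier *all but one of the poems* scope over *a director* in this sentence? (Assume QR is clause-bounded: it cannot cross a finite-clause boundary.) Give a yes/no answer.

*all but one of the poems* occurs within the sentential subject *that the critic translated all but one of the poems*.
The Sentential Subject Constraint rules out raising the quantifier out of the that-clause subject.
The ordering *all but one of the poems* > *a director* is therefore underivable.

No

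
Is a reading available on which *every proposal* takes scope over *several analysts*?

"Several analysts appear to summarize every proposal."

The matrix predicate is a raising verb, whose infinitival complement is not a scope island — *every proposal* can QR into the matrix clause.
Nothing blocks QR of the lower DP to a position above the higher one, so inverse scope is available.

Yes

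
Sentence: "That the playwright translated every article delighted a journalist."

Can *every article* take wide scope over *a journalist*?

No

*every article* is embedded in the sentential subject *that the playwright translated every article*.
Clausal subjects are scope islands; QR from inside the subject into the matrix is barred.
So *every article* cannot raise to a position above *a journalist*.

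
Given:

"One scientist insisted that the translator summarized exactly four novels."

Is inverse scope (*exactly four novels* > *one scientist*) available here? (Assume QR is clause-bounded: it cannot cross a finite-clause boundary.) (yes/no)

No

*exactly four novels* occurs within the finite complement clause *that the translator summarized exactly four novels*.
Finite CP is the ceiling for QR here, by assumption.
So the wide-scope reading for *exactly four novels* is blocked.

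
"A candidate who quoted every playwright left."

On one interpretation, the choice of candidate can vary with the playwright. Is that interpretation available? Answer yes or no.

The described interpretation is the *every playwright* > *a candidate* scoping.
The target quantifier *every playwright* is part of the relative clause *who quoted every playwright*.
A relative clause is a scope island — quantifier raising cannot cross its boundary.
Hence only narrow scope for *every playwright* (under *a candidate*) survives.

No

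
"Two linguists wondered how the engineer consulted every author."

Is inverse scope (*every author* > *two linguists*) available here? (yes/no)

No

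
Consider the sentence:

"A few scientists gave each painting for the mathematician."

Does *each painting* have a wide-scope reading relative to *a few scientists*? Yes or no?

*each painting* and *a few scientists* are in the same minimal clause.
Clause-internal QR can adjoin the lower DP above the subject, yielding the inverse reading.

Yes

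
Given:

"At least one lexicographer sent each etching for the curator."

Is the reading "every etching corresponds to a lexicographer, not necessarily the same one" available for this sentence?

The described interpretation is the *each etching* > *at least one lexicographer* scoping.
*each etching* and *at least one lexicographer* are in the same minimal clause.
No island intervenes, so both surface and inverse scope are derivable.

Yes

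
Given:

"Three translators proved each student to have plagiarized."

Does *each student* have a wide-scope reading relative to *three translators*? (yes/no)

This is an ECM construction: *each student* is the infinitival subject, Case-marked by the matrix verb, and the infinitive is transparent for QR.
Since no island is crossed, the inverse ordering is licensed alongside surface scope.

Yes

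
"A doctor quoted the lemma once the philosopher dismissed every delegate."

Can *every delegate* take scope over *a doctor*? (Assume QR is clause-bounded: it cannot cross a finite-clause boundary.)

No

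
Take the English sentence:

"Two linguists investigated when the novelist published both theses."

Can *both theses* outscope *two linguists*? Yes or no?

*both theses* is embedded in the embedded question *when the novelist published both theses*.
Embedded wh-clauses are opaque for QR, so the quantifier stays inside the question.
There is no licit LF on which *both theses* c-commands *two linguists*.

No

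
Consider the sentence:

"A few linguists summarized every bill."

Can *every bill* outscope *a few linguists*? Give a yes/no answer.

Yes

*a few linguists* and *every bill* are co-arguments of the matrix verb, with nothing but a clause-internal boundary between them.
With no island boundary between them, the object can take inverse scope over the subject via ordinary QR within the clause.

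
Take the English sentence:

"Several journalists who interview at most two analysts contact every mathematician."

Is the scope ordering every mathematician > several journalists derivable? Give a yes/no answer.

Yes

*every mathematician* is a matrix argument; only *several journalists* is modified by the relative clause *who interview at most two analysts*, so the RC island is irrelevant to the target quantifier.
With no island boundary between them, the object can take inverse scope over the subject via ordinary QR within the clause.
So *every mathematician* > *several journalists* is among the available readings.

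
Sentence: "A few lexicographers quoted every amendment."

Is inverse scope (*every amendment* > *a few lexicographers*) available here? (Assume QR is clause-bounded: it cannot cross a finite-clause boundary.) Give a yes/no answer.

Yes

*a few lexicographers* and *every amendment* are co-arguments of the matrix verb, with nothing but a clause-internal boundary between them.
Ordinary QR to a clause-peripheral position gives the wide-scope LF for the lower DP.
The sentence is scopally ambiguous between *a few lexicographers* > *every amendment* and *every amendment* > *a few lexicographers*.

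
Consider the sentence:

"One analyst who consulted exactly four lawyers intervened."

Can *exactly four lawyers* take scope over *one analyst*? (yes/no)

No

The target quantifier *exactly four lawyers* is part of the relative clause *who consulted exactly four lawyers*.
Relative clauses are scope islands: a quantifier cannot QR out of a relative clause to take scope in the matrix clause.
There is no licit LF on which *exactly four lawyers* c-commands *one analyst*.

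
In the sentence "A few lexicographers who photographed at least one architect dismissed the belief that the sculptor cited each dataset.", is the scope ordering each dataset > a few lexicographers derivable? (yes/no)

No

*each dataset* is embedded in the complex NP *the belief that the sculptor cited each dataset*.
Since the clause is the complement of a nominal head, the CNPC blocks scope extraction.
*each dataset* > *a few lexicographers* would require crossing that boundary, which is illicit.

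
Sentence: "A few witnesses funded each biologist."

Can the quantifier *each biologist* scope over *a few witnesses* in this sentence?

*each biologist* is the matrix object and *a few witnesses* the matrix subject; the two are clausemates.
Ordinary QR to a clause-peripheral position gives the wide-scope LF for the lower DP.

Yes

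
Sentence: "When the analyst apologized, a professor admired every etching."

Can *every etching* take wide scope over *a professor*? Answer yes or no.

Yes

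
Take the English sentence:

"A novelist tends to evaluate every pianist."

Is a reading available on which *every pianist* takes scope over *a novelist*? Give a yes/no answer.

Yes

Infinitival complements of raising predicates do not block QR; *every pianist* and *a novelist* are effectively clausemates.
Nothing blocks QR of the lower DP to a position above the higher one, so inverse scope is available.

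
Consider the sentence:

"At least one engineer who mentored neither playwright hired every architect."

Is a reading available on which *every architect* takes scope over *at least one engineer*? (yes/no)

Yes

Although the sentence contains a relative clause (*who mentored neither playwright*), *every architect* is outside it, in the matrix VP.
Nothing blocks QR of the lower DP to a position above the higher one, so inverse scope is available.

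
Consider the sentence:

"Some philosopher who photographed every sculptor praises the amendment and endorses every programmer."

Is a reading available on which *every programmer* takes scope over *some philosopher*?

No

The target quantifier *every programmer* is part of one conjunct of the coordinate structure (*endorses every programmer*).
A quantifier cannot raise out of one conjunct of a coordination across the whole coordinate structure — the CSC applies to QR.
So *every programmer* cannot raise to a position above *some philosopher*.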